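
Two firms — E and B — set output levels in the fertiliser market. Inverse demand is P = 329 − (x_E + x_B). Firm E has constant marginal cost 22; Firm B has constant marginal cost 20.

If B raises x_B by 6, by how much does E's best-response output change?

-3

Firm E's profit: π = x_E(329 − (x_E + x_B)) − 22x_E.
∂π/∂x_E = 307 − 2x_E − x_B = 0, so x_E = 153.5 − 0.5x_B.
The reaction-function slope is −0.5, so a 6-unit rise in x_B moves x_E by −0.5 × 6 = −3. E's best response falls — the actions are strategic substitutes.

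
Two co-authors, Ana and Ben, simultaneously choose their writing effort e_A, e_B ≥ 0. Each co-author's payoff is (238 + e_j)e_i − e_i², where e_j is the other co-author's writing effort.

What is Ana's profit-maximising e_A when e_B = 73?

Ana's payoff is (238 + e_B)e_A − e_A².
∂π/∂e_A = 238 + e_B − 2e_A = 0, so e_A = 119 + 0.5e_B.
At e_B = 73: e_A = 119 + 0.5·73 = 155.5.

155.5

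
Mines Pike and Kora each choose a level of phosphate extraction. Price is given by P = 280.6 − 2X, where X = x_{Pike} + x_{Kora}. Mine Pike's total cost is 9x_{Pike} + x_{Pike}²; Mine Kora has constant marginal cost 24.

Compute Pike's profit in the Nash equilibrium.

2464.1868

Mine Pike's profit: π = x_{Pike}(280.6 − 2(x_{Pike} + x_{Kora})) − 9x_{Pike} − x_{Pike}².
∂π/∂x_{Pike} = 271.6 − 6x_{Pike} − 2x_{Kora} = 0, so x_{Pike} = 679/15 − (1/3)x_{Kora}.
For Kora: ∂π/∂x_{Kora} = 256.6 − 4x_{Kora} − 2x_{Pike} = 0 ⇒ x_{Kora} = 64.15 − 0.5x_{Pike}.
Substituting the second reaction function into the first: x_{Pike} = 679/15 − (1/3)(64.15 − 0.5x_{Pike}), which gives (5/6)x_{Pike} = 1433/60 ⇒ x_{Pike} = 28.66.
Then x_{Kora} = 64.15 − 0.5·28.66 = 49.82.
Price P = 280.6 − 2·78.48 = 123.64.
Pike's profit: (123.64 − 9)·28.66 − (28.66)² = 2464.1868.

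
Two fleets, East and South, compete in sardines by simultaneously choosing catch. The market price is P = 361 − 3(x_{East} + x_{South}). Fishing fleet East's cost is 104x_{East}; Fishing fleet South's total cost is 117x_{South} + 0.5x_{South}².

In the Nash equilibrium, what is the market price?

201

Fishing fleet East's profit: π = x_{East}(361 − 3(x_{East} + x_{South})) − 104x_{East}.
∂π/∂x_{East} = 257 − 6x_{East} − 3x_{South} = 0, so x_{East} = 257/6 − 0.5x_{South}.
For South: ∂π/∂x_{South} = 244 − 7x_{South} − 3x_{East} = 0 ⇒ x_{South} = 244/7 − (3/7)x_{East}.
Plugging x_{South} into East's best response: x_{East} = 257/6 − 0.5(244/7 − (3/7)x_{East}) ⇒ (11/14)x_{East} = 1067/42, so x_{East} = 97/3.
Then x_{South} = 244/7 − (3/7)·(97/3) = 21.
Equilibrium price: P = 361 − 3·(160/3) = 201.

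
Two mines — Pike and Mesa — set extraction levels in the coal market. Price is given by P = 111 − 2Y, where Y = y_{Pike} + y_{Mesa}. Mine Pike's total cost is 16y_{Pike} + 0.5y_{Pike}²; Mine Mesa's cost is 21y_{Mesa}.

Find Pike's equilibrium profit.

390.625

Mine Pike's profit: π = y_{Pike}(111 − 2(y_{Pike} + y_{Mesa})) − 16y_{Pike} − 0.5y_{Pike}².
∂π/∂y_{Pike} = 95 − 5y_{Pike} − 2y_{Mesa} = 0, so y_{Pike} = 19 − 0.4y_{Mesa}.
For Mesa: ∂π/∂y_{Mesa} = 90 − 4y_{Mesa} − 2y_{Pike} = 0 ⇒ y_{Mesa} = 22.5 − 0.5y_{Pike}.
Plugging y_{Mesa} into Pike's best response: y_{Pike} = 19 − 0.4(22.5 − 0.5y_{Pike}) ⇒ 0.8y_{Pike} = 10, so y_{Pike} = 12.5.
Then y_{Mesa} = 22.5 − 0.5·12.5 = 16.25.
Price P = 111 − 2·28.75 = 53.5.
Pike's profit: (53.5 − 16)·12.5 − 0.5(12.5)² = 390.625.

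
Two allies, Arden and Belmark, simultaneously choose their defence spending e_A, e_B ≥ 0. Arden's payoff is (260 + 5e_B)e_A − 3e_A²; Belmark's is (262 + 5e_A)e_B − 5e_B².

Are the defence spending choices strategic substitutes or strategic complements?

strategic complements

Expanding Arden's payoff: 260e_A + 5e_Be_A − 3e_A².
∂π/∂e_A = 260 + 5e_B − 6e_A = 0, so e_A = 130/3 + (5/6)e_B.
The best-response slope de_A/de_B = 5/6 > 0: the reaction function is upward-sloping, so the choices are strategic complements.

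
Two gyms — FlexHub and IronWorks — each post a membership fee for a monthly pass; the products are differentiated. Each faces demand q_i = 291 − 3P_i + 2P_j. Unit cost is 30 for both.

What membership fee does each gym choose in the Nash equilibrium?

FlexHub's profit: π = (P_{FlexHub} − 30)(291 − 3P_{FlexHub} + 2P_{IronWorks}).
∂π/∂P_{FlexHub} = 381 − 6P_{FlexHub} + 2P_{IronWorks} = 0 ⇒ P_{FlexHub} = 63.5 + (1/3)P_{IronWorks}.
The game is symmetric, so in equilibrium P_{IronWorks} = P_{FlexHub}: the reaction function gives (2/3)P_{FlexHub} = 63.5, hence P_{FlexHub} = 95.25.

95.25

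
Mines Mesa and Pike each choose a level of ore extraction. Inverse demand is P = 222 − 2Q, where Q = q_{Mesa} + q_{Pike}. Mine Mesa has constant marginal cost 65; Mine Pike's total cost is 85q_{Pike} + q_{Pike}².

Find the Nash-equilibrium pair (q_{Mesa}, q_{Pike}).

Mine Mesa's profit: π = q_{Mesa}(222 − 2(q_{Mesa} + q_{Pike})) − 65q_{Mesa}.
∂π/∂q_{Mesa} = 157 − 4q_{Mesa} − 2q_{Pike} = 0, so q_{Mesa} = 39.25 − 0.5q_{Pike}.
For Pike: ∂π/∂q_{Pike} = 137 − 6q_{Pike} − 2q_{Mesa} = 0 ⇒ q_{Pike} = 137/6 − (1/3)q_{Mesa}.
Plugging q_{Pike} into Mesa's best response: q_{Mesa} = 39.25 − 0.5(137/6 − (1/3)q_{Mesa}) ⇒ (5/6)q_{Mesa} = 167/6, so q_{Mesa} = 33.4.
Then q_{Pike} = 137/6 − (1/3)·33.4 = 11.7.

33.4, 11.7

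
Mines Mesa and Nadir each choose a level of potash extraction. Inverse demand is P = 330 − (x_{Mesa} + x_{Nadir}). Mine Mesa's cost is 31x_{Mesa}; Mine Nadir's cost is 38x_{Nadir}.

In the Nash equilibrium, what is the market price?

Mine Mesa's profit: π = x_{Mesa}(330 − (x_{Mesa} + x_{Nadir})) − 31x_{Mesa}.
∂π/∂x_{Mesa} = 299 − 2x_{Mesa} − x_{Nadir} = 0, so x_{Mesa} = 149.5 − 0.5x_{Nadir}.
By the same steps for Nadir: x_{Nadir} = 146 − 0.5x_{Mesa}.
Solving the two reaction functions simultaneously: (1 − (−0.5)(−0.5))x_{Mesa} = 149.5 − 0.5·146, so 0.75x_{Mesa} = 76.5 and x_{Mesa} = 102.
Then x_{Nadir} = 146 − 0.5·102 = 95.
Equilibrium price: P = 330 − 197 = 133.

133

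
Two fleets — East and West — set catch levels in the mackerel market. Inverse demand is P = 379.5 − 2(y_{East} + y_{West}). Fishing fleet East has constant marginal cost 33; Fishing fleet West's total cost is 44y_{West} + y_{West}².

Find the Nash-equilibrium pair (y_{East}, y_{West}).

Fishing fleet East's profit: π = y_{East}(379.5 − 2(y_{East} + y_{West})) − 33y_{East}.
∂π/∂y_{East} = 346.5 − 4y_{East} − 2y_{West} = 0, so y_{East} = 86.625 − 0.5y_{West}.
For West: ∂π/∂y_{West} = 335.5 − 6y_{West} − 2y_{East} = 0 ⇒ y_{West} = 671/12 − (1/3)y_{East}.
Substituting the second reaction function into the first: y_{East} = 86.625 − 0.5(671/12 − (1/3)y_{East}), which gives (5/6)y_{East} = 176/3 ⇒ y_{East} = 70.4.
Then y_{West} = 671/12 − (1/3)·70.4 = 32.45.

70.4, 32.45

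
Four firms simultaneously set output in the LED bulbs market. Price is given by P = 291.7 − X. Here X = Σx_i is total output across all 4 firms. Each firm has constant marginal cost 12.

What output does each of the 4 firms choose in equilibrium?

A representative firm's profit is π_i = x_i(291.7 − X) − 12x_i, with X = x_i + Σ_{j≠i} x_j.
First-order condition: 279.7 − 2x_i − Σ_{j≠i} x_j = 0.
In a symmetric equilibrium every firm chooses the same x, so Σ_{j≠i} x_j = 3x. The condition becomes 279.7 − 5x = 0, giving x = 279.7/5 = 55.94.

55.94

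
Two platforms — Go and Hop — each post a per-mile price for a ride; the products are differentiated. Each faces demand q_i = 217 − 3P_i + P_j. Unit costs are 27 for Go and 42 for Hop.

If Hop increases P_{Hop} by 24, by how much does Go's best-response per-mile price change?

Go's profit: π = (P_{Go} − 27)(217 − 3P_{Go} + P_{Hop}).
∂π/∂P_{Go} = 298 − 6P_{Go} + P_{Hop} = 0 ⇒ P_{Go} = 149/3 + (1/6)P_{Hop}.
The reaction-function slope is 1/6, so a 24-unit rise in P_{Hop} moves P_{Go} by 1/6 × 24 = 4. Go's best response rises — the actions are strategic complements.

4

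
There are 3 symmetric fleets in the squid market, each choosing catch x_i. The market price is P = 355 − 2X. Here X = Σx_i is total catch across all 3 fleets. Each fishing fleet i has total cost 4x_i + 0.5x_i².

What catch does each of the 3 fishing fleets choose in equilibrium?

A representative fishing fleet's profit is π_i = x_i(355 − 2X) − 4x_i − 0.5x_i², with X = x_i + Σ_{j≠i} x_j.
First-order condition: 351 − 5x_i − 2Σ_{j≠i} x_j = 0.
Imposing symmetry (x_j = x for all j) turns Σ_{j≠i} x_j into 2x, so 351 = 9x and x = 39.

39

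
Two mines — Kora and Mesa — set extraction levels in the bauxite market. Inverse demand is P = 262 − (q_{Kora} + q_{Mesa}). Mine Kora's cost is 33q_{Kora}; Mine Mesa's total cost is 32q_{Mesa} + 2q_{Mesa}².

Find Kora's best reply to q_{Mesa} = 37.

Mine Kora's profit: π = q_{Kora}(262 − (q_{Kora} + q_{Mesa})) − 33q_{Kora}.
∂π/∂q_{Kora} = 229 − 2q_{Kora} − q_{Mesa} = 0, so q_{Kora} = 114.5 − 0.5q_{Mesa}.
At q_{Mesa} = 37: q_{Kora} = 114.5 − 0.5·37 = 96.

96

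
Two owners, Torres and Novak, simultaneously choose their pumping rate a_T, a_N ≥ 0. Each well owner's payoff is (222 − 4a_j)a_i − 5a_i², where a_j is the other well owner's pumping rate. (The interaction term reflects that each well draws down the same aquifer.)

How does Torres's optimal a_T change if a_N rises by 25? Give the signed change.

-10

Torres's payoff is (222 − 4a_N)a_T − 5a_T².
∂π/∂a_T = 222 − 4a_N − 10a_T = 0, so a_T = 22.2 − 0.4a_N.
The reaction-function slope is −0.4, so a 25-unit rise in a_N moves a_T by −0.4 × 25 = −10. Torres's best response falls — the actions are strategic substitutes.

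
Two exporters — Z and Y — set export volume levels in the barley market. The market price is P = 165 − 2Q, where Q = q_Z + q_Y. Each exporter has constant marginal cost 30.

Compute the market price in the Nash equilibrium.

75

Exporter Z's profit: π = q_Z(165 − 2(q_Z + q_Y)) − 30q_Z.
∂π/∂q_Z = 135 − 4q_Z − 2q_Y = 0, so q_Z = 33.75 − 0.5q_Y.
Setting q_Z = q_Y in the reaction function: q_Z = 33.75 − 0.5q_Z, so q_Z = 33.75 / 1.5 = 22.5.
Equilibrium price: P = 165 − 2·45 = 75.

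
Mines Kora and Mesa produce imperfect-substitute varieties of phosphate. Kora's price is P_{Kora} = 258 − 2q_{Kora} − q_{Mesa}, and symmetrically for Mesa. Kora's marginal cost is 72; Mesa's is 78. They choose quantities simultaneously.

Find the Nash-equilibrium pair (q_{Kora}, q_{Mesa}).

Mine Kora's profit: π = q_{Kora}(258 − 2q_{Kora} − q_{Mesa}) − 72q_{Kora}.
∂π/∂q_{Kora} = 186 − 4q_{Kora} − q_{Mesa} = 0 ⇒ q_{Kora} = 46.5 − 0.25q_{Mesa}.
Similarly q_{Mesa} = 45 − 0.25q_{Kora}.
Substituting the second reaction function into the first: q_{Kora} = 46.5 − 0.25(45 − 0.25q_{Kora}), which gives 0.9375q_{Kora} = 35.25 ⇒ q_{Kora} = 37.6.
Then q_{Mesa} = 45 − 0.25·37.6 = 35.6.

37.6, 35.6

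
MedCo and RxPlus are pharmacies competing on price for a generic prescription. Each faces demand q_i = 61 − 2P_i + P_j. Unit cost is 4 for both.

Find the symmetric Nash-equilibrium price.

MedCo's profit: π = (P_{MedCo} − 4)(61 − 2P_{MedCo} + P_{RxPlus}).
∂π/∂P_{MedCo} = 69 − 4P_{MedCo} + P_{RxPlus} = 0 ⇒ P_{MedCo} = 17.25 + 0.25P_{RxPlus}.
By symmetry P_{RxPlus} = P_{MedCo}; substituting into the reaction function, 0.75P_{MedCo} = 17.25 and P_{MedCo} = 23.

23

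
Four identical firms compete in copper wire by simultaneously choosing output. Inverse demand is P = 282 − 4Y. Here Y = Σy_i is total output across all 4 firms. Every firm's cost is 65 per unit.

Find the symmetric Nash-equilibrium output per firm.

A representative firm's profit is π_i = y_i(282 − 4Y) − 65y_i, with Y = y_i + Σ_{j≠i} y_j.
First-order condition: 217 − 8y_i − 4Σ_{j≠i} y_j = 0.
With identical firms, set every y_j = y: then 217 − 8y − 12y = 0, i.e. y = 217/20 = 10.85.

10.85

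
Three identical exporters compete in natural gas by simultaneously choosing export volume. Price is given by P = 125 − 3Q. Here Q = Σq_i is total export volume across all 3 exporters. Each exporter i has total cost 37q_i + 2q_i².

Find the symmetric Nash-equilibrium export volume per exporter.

A representative exporter's profit is π_i = q_i(125 − 3Q) − 37q_i − 2q_i², with Q = q_i + Σ_{j≠i} q_j.
First-order condition: 88 − 10q_i − 3Σ_{j≠i} q_j = 0.
With identical exporters, set every q_j = q: then 88 − 10q − 6q = 0, i.e. q = 88/16 = 5.5.

5.5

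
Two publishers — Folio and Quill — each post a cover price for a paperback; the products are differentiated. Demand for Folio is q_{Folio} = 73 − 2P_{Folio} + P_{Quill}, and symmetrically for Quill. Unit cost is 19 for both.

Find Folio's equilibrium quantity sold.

36

Folio's profit: π = (P_{Folio} − 19)(73 − 2P_{Folio} + P_{Quill}).
∂π/∂P_{Folio} = 111 − 4P_{Folio} + P_{Quill} = 0 ⇒ P_{Folio} = 27.75 + 0.25P_{Quill}.
Setting P_{Folio} = P_{Quill} in the reaction function: P_{Folio} = 27.75 + 0.25P_{Folio}, so P_{Folio} = 27.75 / 0.75 = 37.
q_{Folio} = 73 − 2·37 + 37 = 36.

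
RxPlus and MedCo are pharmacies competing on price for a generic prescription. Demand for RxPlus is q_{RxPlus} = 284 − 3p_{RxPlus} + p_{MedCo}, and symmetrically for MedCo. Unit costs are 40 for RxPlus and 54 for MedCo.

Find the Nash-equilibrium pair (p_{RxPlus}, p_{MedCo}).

82, 88

RxPlus's profit: π = (p_{RxPlus} − 40)(284 − 3p_{RxPlus} + p_{MedCo}).
∂π/∂p_{RxPlus} = 404 − 6p_{RxPlus} + p_{MedCo} = 0 ⇒ p_{RxPlus} = 202/3 + (1/6)p_{MedCo}.
Similarly p_{MedCo} = 223/3 + (1/6)p_{RxPlus}.
Substituting the second reaction function into the first: p_{RxPlus} = 202/3 + (1/6)(223/3 + (1/6)p_{RxPlus}), which gives (35/36)p_{RxPlus} = 1435/18 ⇒ p_{RxPlus} = 82.
Then p_{MedCo} = 223/3 + (1/6)·82 = 88.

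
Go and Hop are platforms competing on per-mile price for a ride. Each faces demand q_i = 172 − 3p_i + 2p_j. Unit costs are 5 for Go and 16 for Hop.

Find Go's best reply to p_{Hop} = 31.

41.5

Go's profit: π = (p_{Go} − 5)(172 − 3p_{Go} + 2p_{Hop}).
∂π/∂p_{Go} = 187 − 6p_{Go} + 2p_{Hop} = 0 ⇒ p_{Go} = 187/6 + (1/3)p_{Hop}.
At p_{Hop} = 31: p_{Go} = 187/6 + (1/3)·31 = 41.5.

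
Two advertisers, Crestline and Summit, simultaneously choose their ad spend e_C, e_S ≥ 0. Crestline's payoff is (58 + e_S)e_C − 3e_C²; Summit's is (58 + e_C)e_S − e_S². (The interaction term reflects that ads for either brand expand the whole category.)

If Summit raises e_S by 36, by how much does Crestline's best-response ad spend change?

6

Expanding Crestline's payoff: 58e_C + e_Se_C − 3e_C².
∂π/∂e_C = 58 + e_S − 6e_C = 0, so e_C = 29/3 + (1/6)e_S.
The reaction-function slope is 1/6, so a 36-unit rise in e_S moves e_C by 1/6 × 36 = 6. Crestline's best response rises — the actions are strategic complements.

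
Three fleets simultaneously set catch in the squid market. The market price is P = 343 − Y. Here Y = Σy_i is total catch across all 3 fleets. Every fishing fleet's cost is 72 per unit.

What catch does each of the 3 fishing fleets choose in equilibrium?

67.75

A representative fishing fleet's profit is π_i = y_i(343 − Y) − 72y_i, with Y = y_i + Σ_{j≠i} y_j.
First-order condition: 271 − 2y_i − Σ_{j≠i} y_j = 0.
Imposing symmetry (y_j = y for all j) turns Σ_{j≠i} y_j into 2y, so 271 = 4y and y = 67.75.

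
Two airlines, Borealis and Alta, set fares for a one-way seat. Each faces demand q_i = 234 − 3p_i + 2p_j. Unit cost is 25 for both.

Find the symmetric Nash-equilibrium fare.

Borealis's profit: π = (p_{Borealis} − 25)(234 − 3p_{Borealis} + 2p_{Alta}).
∂π/∂p_{Borealis} = 309 − 6p_{Borealis} + 2p_{Alta} = 0 ⇒ p_{Borealis} = 51.5 + (1/3)p_{Alta}.
Setting p_{Borealis} = p_{Alta} in the reaction function: p_{Borealis} = 51.5 + (1/3)p_{Borealis}, so p_{Borealis} = 51.5 / (2/3) = 77.25.

77.25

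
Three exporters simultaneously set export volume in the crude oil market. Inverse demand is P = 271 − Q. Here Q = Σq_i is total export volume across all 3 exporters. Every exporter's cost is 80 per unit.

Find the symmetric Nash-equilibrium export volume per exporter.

47.75

A representative exporter's profit is π_i = q_i(271 − Q) − 80q_i, with Q = q_i + Σ_{j≠i} q_j.
First-order condition: 191 − 2q_i − Σ_{j≠i} q_j = 0.
With identical exporters, set every q_j = q: then 191 − 2q − 2q = 0, i.e. q = 191/4 = 47.75.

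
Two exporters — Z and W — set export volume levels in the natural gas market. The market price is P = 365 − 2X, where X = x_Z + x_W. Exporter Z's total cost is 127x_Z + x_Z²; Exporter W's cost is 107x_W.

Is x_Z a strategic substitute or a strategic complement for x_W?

Exporter Z's profit: π = x_Z(365 − 2(x_Z + x_W)) − 127x_Z − x_Z².
∂π/∂x_Z = 238 − 6x_Z − 2x_W = 0, so x_Z = 119/3 − (1/3)x_W.
The best-response slope dx_Z/dx_W = −1/3 < 0: the reaction function is downward-sloping, so the choices are strategic substitutes.

strategic substitutes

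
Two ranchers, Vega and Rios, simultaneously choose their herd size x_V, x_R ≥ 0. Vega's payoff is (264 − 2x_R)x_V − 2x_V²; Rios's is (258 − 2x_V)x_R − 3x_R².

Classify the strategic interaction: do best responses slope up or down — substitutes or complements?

strategic substitutes

Expanding Vega's payoff: 264x_V − 2x_Rx_V − 2x_V².
∂π/∂x_V = 264 − 2x_R − 4x_V = 0, so x_V = 66 − 0.5x_R.
The best-response slope dx_V/dx_R = −0.5 < 0: the reaction function is downward-sloping, so the choices are strategic substitutes.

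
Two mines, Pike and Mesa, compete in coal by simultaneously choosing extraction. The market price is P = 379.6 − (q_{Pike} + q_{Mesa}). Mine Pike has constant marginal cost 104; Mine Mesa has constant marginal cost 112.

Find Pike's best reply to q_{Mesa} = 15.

Mine Pike's profit: π = q_{Pike}(379.6 − (q_{Pike} + q_{Mesa})) − 104q_{Pike}.
∂π/∂q_{Pike} = 275.6 − 2q_{Pike} − q_{Mesa} = 0, so q_{Pike} = 137.8 − 0.5q_{Mesa}.
At q_{Mesa} = 15: q_{Pike} = 137.8 − 0.5·15 = 130.3.

130.3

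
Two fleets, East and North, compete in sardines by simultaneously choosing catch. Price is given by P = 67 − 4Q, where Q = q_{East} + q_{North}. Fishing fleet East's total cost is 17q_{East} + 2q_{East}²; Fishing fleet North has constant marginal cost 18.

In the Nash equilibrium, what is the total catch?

Fishing fleet East's profit: π = q_{East}(67 − 4(q_{East} + q_{North})) − 17q_{East} − 2q_{East}².
∂π/∂q_{East} = 50 − 12q_{East} − 4q_{North} = 0, so q_{East} = 25/6 − (1/3)q_{North}.
For North: ∂π/∂q_{North} = 49 − 8q_{North} − 4q_{East} = 0 ⇒ q_{North} = 6.125 − 0.5q_{East}.
Plugging q_{North} into East's best response: q_{East} = 25/6 − (1/3)(6.125 − 0.5q_{East}) ⇒ (5/6)q_{East} = 2.125, so q_{East} = 2.55.
Then q_{North} = 6.125 − 0.5·2.55 = 4.85.
Total catch: 2.55 + 4.85 = 7.4.

7.4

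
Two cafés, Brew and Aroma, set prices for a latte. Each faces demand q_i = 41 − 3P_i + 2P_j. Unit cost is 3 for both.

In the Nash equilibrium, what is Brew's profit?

Brew's profit: π = (P_{Brew} − 3)(41 − 3P_{Brew} + 2P_{Aroma}).
∂π/∂P_{Brew} = 50 − 6P_{Brew} + 2P_{Aroma} = 0 ⇒ P_{Brew} = 25/3 + (1/3)P_{Aroma}.
The game is symmetric, so in equilibrium P_{Aroma} = P_{Brew}: the reaction function gives (2/3)P_{Brew} = 25/3, hence P_{Brew} = 12.5.
q_{Brew} = 41 − 3·12.5 + 2·12.5 = 28.5.
Profit = (12.5 − 3)·28.5 = 270.75.

270.75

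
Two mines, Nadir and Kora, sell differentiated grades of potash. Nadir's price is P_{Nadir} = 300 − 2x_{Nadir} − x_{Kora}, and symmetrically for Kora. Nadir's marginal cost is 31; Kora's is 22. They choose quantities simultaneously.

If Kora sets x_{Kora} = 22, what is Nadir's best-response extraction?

61.75

Mine Nadir's profit: π = x_{Nadir}(300 − 2x_{Nadir} − x_{Kora}) − 31x_{Nadir}.
∂π/∂x_{Nadir} = 269 − 4x_{Nadir} − x_{Kora} = 0 ⇒ x_{Nadir} = 67.25 − 0.25x_{Kora}.
At x_{Kora} = 22: x_{Nadir} = 67.25 − 0.25·22 = 61.75.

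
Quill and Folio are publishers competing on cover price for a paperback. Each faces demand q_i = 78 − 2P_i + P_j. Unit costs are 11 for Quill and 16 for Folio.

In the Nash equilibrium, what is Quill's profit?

Quill's profit: π = (P_{Quill} − 11)(78 − 2P_{Quill} + P_{Folio}).
∂π/∂P_{Quill} = 100 − 4P_{Quill} + P_{Folio} = 0 ⇒ P_{Quill} = 25 + 0.25P_{Folio}.
Similarly P_{Folio} = 27.5 + 0.25P_{Quill}.
Plugging P_{Folio} into Quill's best response: P_{Quill} = 25 + 0.25(27.5 + 0.25P_{Quill}) ⇒ 0.9375P_{Quill} = 31.875, so P_{Quill} = 34.
Then P_{Folio} = 27.5 + 0.25·34 = 36.
q_{Quill} = 78 − 2·34 + 36 = 46.
Profit = (34 − 11)·46 = 1058.

1058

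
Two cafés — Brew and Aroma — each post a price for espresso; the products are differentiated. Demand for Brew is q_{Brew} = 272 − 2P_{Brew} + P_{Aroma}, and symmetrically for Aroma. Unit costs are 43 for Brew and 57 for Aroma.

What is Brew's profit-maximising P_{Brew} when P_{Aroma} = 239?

Brew's profit: π = (P_{Brew} − 43)(272 − 2P_{Brew} + P_{Aroma}).
∂π/∂P_{Brew} = 358 − 4P_{Brew} + P_{Aroma} = 0 ⇒ P_{Brew} = 89.5 + 0.25P_{Aroma}.
At P_{Aroma} = 239: P_{Brew} = 89.5 + 0.25·239 = 149.25.

149.25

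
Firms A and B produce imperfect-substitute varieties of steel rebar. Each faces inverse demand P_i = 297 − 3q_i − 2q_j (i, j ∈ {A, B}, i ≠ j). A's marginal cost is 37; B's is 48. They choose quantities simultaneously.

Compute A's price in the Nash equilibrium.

Firm A's profit: π = q_A(297 − 3q_A − 2q_B) − 37q_A.
∂π/∂q_A = 260 − 6q_A − 2q_B = 0 ⇒ q_A = 130/3 − (1/3)q_B.
Similarly q_B = 41.5 − (1/3)q_A.
Plugging q_B into A's best response: q_A = 130/3 − (1/3)(41.5 − (1/3)q_A) ⇒ (8/9)q_A = 29.5, so q_A = 33.1875.
Then q_B = 41.5 − (1/3)·33.1875 = 30.4375.
P_A = 297 − 3·33.1875 − 2·30.4375 = 136.5625.

136.5625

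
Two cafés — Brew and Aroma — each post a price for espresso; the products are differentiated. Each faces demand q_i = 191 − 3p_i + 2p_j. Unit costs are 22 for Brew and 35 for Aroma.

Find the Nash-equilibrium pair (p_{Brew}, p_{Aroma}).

Brew's profit: π = (p_{Brew} − 22)(191 − 3p_{Brew} + 2p_{Aroma}).
∂π/∂p_{Brew} = 257 − 6p_{Brew} + 2p_{Aroma} = 0 ⇒ p_{Brew} = 257/6 + (1/3)p_{Aroma}.
Similarly p_{Aroma} = 148/3 + (1/3)p_{Brew}.
Solving the two reaction functions simultaneously: (1 − (1/3)(1/3))p_{Brew} = 257/6 + (1/3)·(148/3), so (8/9)p_{Brew} = 1067/18 and p_{Brew} = 66.6875.
Then p_{Aroma} = 148/3 + (1/3)·66.6875 = 71.5625.

66.6875, 71.5625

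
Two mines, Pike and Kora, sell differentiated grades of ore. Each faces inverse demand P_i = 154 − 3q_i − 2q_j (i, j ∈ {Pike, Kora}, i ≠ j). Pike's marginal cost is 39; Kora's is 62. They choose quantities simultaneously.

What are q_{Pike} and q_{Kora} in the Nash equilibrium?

15.8125, 10.0625

Mine Pike's profit: π = q_{Pike}(154 − 3q_{Pike} − 2q_{Kora}) − 39q_{Pike}.
∂π/∂q_{Pike} = 115 − 6q_{Pike} − 2q_{Kora} = 0 ⇒ q_{Pike} = 115/6 − (1/3)q_{Kora}.
Similarly q_{Kora} = 46/3 − (1/3)q_{Pike}.
Substituting the second reaction function into the first: q_{Pike} = 115/6 − (1/3)(46/3 − (1/3)q_{Pike}), which gives (8/9)q_{Pike} = 253/18 ⇒ q_{Pike} = 15.8125.
Then q_{Kora} = 46/3 − (1/3)·15.8125 = 10.0625.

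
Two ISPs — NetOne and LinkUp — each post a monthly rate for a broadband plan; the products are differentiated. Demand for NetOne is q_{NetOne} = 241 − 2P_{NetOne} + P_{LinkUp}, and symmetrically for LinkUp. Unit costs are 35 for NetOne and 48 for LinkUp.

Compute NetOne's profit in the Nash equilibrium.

NetOne's profit: π = (P_{NetOne} − 35)(241 − 2P_{NetOne} + P_{LinkUp}).
∂π/∂P_{NetOne} = 311 − 4P_{NetOne} + P_{LinkUp} = 0 ⇒ P_{NetOne} = 77.75 + 0.25P_{LinkUp}.
Similarly P_{LinkUp} = 84.25 + 0.25P_{NetOne}.
Substituting the second reaction function into the first: P_{NetOne} = 77.75 + 0.25(84.25 + 0.25P_{NetOne}), which gives 0.9375P_{NetOne} = 98.8125 ⇒ P_{NetOne} = 105.4.
Then P_{LinkUp} = 84.25 + 0.25·105.4 = 110.6.
q_{NetOne} = 241 − 2·105.4 + 110.6 = 140.8.
Profit = (105.4 − 35)·140.8 = 9912.32.

9912.32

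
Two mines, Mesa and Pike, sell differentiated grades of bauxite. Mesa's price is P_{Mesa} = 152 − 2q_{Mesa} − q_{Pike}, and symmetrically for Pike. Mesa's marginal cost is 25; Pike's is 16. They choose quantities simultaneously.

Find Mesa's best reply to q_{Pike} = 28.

Mine Mesa's profit: π = q_{Mesa}(152 − 2q_{Mesa} − q_{Pike}) − 25q_{Mesa}.
∂π/∂q_{Mesa} = 127 − 4q_{Mesa} − q_{Pike} = 0 ⇒ q_{Mesa} = 31.75 − 0.25q_{Pike}.
At q_{Pike} = 28: q_{Mesa} = 31.75 − 0.25·28 = 24.75.

24.75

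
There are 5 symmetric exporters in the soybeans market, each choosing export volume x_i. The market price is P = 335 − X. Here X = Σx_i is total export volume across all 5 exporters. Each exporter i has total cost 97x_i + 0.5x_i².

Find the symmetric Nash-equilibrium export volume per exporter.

A representative exporter's profit is π_i = x_i(335 − X) − 97x_i − 0.5x_i², with X = x_i + Σ_{j≠i} x_j.
First-order condition: 238 − 3x_i − Σ_{j≠i} x_j = 0.
With identical exporters, set every x_j = x: then 238 − 3x − 4x = 0, i.e. x = 238/7 = 34.

34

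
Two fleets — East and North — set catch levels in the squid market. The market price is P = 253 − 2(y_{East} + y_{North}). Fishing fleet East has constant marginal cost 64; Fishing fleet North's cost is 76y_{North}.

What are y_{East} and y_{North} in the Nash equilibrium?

Fishing fleet East's profit: π = y_{East}(253 − 2(y_{East} + y_{North})) − 64y_{East}.
∂π/∂y_{East} = 189 − 4y_{East} − 2y_{North} = 0, so y_{East} = 47.25 − 0.5y_{North}.
By the same steps for North: y_{North} = 44.25 − 0.5y_{East}.
Solving the two reaction functions simultaneously: (1 − (−0.5)(−0.5))y_{East} = 47.25 − 0.5·44.25, so 0.75y_{East} = 25.125 and y_{East} = 33.5.
Then y_{North} = 44.25 − 0.5·33.5 = 27.5.

33.5, 27.5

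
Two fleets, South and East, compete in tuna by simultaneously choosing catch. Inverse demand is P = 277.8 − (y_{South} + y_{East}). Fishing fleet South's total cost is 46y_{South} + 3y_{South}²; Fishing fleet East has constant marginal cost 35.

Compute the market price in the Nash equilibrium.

Fishing fleet South's profit: π = y_{South}(277.8 − (y_{South} + y_{East})) − 46y_{South} − 3y_{South}².
∂π/∂y_{South} = 231.8 − 8y_{South} − y_{East} = 0, so y_{South} = 28.975 − 0.125y_{East}.
For East: ∂π/∂y_{East} = 242.8 − 2y_{East} − y_{South} = 0 ⇒ y_{East} = 121.4 − 0.5y_{South}.
Substituting the second reaction function into the first: y_{South} = 28.975 − 0.125(121.4 − 0.5y_{South}), which gives 0.9375y_{South} = 13.8 ⇒ y_{South} = 14.72.
Then y_{East} = 121.4 − 0.5·14.72 = 114.04.
Equilibrium price: P = 277.8 − 128.76 = 149.04.

149.04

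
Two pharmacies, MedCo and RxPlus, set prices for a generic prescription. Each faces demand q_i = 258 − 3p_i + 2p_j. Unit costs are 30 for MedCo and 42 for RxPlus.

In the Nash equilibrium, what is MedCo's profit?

MedCo's profit: π = (p_{MedCo} − 30)(258 − 3p_{MedCo} + 2p_{RxPlus}).
∂π/∂p_{MedCo} = 348 − 6p_{MedCo} + 2p_{RxPlus} = 0 ⇒ p_{MedCo} = 58 + (1/3)p_{RxPlus}.
Similarly p_{RxPlus} = 64 + (1/3)p_{MedCo}.
Substituting the second reaction function into the first: p_{MedCo} = 58 + (1/3)(64 + (1/3)p_{MedCo}), which gives (8/9)p_{MedCo} = 238/3 ⇒ p_{MedCo} = 89.25.
Then p_{RxPlus} = 64 + (1/3)·89.25 = 93.75.
q_{MedCo} = 258 − 3·89.25 + 2·93.75 = 177.75.
Profit = (89.25 − 30)·177.75 = 10531.6875.

10531.6875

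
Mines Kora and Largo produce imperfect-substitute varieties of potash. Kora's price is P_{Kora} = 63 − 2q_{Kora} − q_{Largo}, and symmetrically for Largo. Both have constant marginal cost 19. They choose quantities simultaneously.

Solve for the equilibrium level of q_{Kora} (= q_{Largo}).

8.8

Mine Kora's profit: π = q_{Kora}(63 − 2q_{Kora} − q_{Largo}) − 19q_{Kora}.
∂π/∂q_{Kora} = 44 − 4q_{Kora} − q_{Largo} = 0 ⇒ q_{Kora} = 11 − 0.25q_{Largo}.
By symmetry q_{Largo} = q_{Kora}; substituting into the reaction function, 1.25q_{Kora} = 11 and q_{Kora} = 8.8.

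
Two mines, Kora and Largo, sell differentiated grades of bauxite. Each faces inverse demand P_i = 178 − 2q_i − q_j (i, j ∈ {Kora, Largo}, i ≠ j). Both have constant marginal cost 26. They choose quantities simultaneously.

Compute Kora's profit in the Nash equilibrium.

1848.32

Mine Kora's profit: π = q_{Kora}(178 − 2q_{Kora} − q_{Largo}) − 26q_{Kora}.
∂π/∂q_{Kora} = 152 − 4q_{Kora} − q_{Largo} = 0 ⇒ q_{Kora} = 38 − 0.25q_{Largo}.
Setting q_{Kora} = q_{Largo} in the reaction function: q_{Kora} = 38 − 0.25q_{Kora}, so q_{Kora} = 38 / 1.25 = 30.4.
P_{Kora} = 178 − 2·30.4 − 30.4 = 86.8.
Profit = (86.8 − 26)·30.4 = 1848.32.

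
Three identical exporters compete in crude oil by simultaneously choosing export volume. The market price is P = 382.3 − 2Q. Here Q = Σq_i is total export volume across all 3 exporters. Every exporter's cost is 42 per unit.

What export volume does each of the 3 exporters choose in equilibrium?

A representative exporter's profit is π_i = q_i(382.3 − 2Q) − 42q_i, with Q = q_i + Σ_{j≠i} q_j.
First-order condition: 340.3 − 4q_i − 2Σ_{j≠i} q_j = 0.
Imposing symmetry (q_j = q for all j) turns Σ_{j≠i} q_j into 2q, so 340.3 = 8q and q = 42.5375.

42.5375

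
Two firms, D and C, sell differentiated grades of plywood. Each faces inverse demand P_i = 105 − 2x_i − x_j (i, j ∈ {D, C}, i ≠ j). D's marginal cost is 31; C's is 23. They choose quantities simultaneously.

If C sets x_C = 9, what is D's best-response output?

Firm D's profit: π = x_D(105 − 2x_D − x_C) − 31x_D.
∂π/∂x_D = 74 − 4x_D − x_C = 0 ⇒ x_D = 18.5 − 0.25x_C.
At x_C = 9: x_D = 18.5 − 0.25·9 = 16.25.

16.25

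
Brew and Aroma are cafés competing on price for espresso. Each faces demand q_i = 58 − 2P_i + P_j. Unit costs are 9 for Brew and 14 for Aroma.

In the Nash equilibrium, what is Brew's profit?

578

Brew's profit: π = (P_{Brew} − 9)(58 − 2P_{Brew} + P_{Aroma}).
∂π/∂P_{Brew} = 76 − 4P_{Brew} + P_{Aroma} = 0 ⇒ P_{Brew} = 19 + 0.25P_{Aroma}.
Similarly P_{Aroma} = 21.5 + 0.25P_{Brew}.
Solving the two reaction functions simultaneously: (1 − (0.25)(0.25))P_{Brew} = 19 + 0.25·21.5, so 0.9375P_{Brew} = 24.375 and P_{Brew} = 26.
Then P_{Aroma} = 21.5 + 0.25·26 = 28.
q_{Brew} = 58 − 2·26 + 28 = 34.
Profit = (26 − 9)·34 = 578.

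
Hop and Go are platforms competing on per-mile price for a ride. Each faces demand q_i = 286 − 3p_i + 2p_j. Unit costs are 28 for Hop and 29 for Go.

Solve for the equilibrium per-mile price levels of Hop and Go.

Hop's profit: π = (p_{Hop} − 28)(286 − 3p_{Hop} + 2p_{Go}).
∂π/∂p_{Hop} = 370 − 6p_{Hop} + 2p_{Go} = 0 ⇒ p_{Hop} = 185/3 + (1/3)p_{Go}.
Similarly p_{Go} = 373/6 + (1/3)p_{Hop}.
Substituting the second reaction function into the first: p_{Hop} = 185/3 + (1/3)(373/6 + (1/3)p_{Hop}), which gives (8/9)p_{Hop} = 1483/18 ⇒ p_{Hop} = 92.6875.
Then p_{Go} = 373/6 + (1/3)·92.6875 = 93.0625.

92.6875, 93.0625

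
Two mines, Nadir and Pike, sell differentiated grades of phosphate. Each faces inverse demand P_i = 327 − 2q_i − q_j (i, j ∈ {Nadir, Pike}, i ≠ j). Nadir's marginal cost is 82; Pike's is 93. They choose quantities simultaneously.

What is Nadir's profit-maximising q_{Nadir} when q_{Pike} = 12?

58.25

Mine Nadir's profit: π = q_{Nadir}(327 − 2q_{Nadir} − q_{Pike}) − 82q_{Nadir}.
∂π/∂q_{Nadir} = 245 − 4q_{Nadir} − q_{Pike} = 0 ⇒ q_{Nadir} = 61.25 − 0.25q_{Pike}.
At q_{Pike} = 12: q_{Nadir} = 61.25 − 0.25·12 = 58.25.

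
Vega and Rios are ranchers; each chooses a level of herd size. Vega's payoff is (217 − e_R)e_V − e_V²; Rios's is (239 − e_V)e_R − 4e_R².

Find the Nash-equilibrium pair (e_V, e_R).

99.8, 17.4

Expanding Vega's payoff: 217e_V − e_Re_V − e_V².
∂π/∂e_V = 217 − e_R − 2e_V = 0, so e_V = 108.5 − 0.5e_R.
Likewise for Rios: e_R = 29.875 − 0.125e_V.
Substituting the second reaction function into the first: e_V = 108.5 − 0.5(29.875 − 0.125e_V), which gives 0.9375e_V = 93.5625 ⇒ e_V = 99.8.
Then e_R = 29.875 − 0.125·99.8 = 17.4.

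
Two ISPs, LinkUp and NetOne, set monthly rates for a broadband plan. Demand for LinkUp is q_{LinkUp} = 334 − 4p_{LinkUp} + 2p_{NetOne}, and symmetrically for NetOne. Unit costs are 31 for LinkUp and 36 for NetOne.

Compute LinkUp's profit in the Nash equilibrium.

LinkUp's profit: π = (p_{LinkUp} − 31)(334 − 4p_{LinkUp} + 2p_{NetOne}).
∂π/∂p_{LinkUp} = 458 − 8p_{LinkUp} + 2p_{NetOne} = 0 ⇒ p_{LinkUp} = 57.25 + 0.25p_{NetOne}.
Similarly p_{NetOne} = 59.75 + 0.25p_{LinkUp}.
Substituting the second reaction function into the first: p_{LinkUp} = 57.25 + 0.25(59.75 + 0.25p_{LinkUp}), which gives 0.9375p_{LinkUp} = 72.1875 ⇒ p_{LinkUp} = 77.
Then p_{NetOne} = 59.75 + 0.25·77 = 79.
q_{LinkUp} = 334 − 4·77 + 2·79 = 184.
Profit = (77 − 31)·184 = 8464.

8464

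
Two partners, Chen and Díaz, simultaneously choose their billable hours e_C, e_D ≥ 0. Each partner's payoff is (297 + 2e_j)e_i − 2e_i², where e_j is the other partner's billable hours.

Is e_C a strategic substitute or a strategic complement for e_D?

strategic complements

Chen's payoff is (297 + 2e_D)e_C − 2e_C².
∂π/∂e_C = 297 + 2e_D − 4e_C = 0, so e_C = 74.25 + 0.5e_D.
The best-response slope de_C/de_D = 0.5 > 0: the reaction function is upward-sloping, so the choices are strategic complements.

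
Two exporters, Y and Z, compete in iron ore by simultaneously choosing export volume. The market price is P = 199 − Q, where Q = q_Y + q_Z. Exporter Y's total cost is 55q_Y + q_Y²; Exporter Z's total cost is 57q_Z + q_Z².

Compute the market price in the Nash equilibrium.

Exporter Y's profit: π = q_Y(199 − (q_Y + q_Z)) − 55q_Y − q_Y².
∂π/∂q_Y = 144 − 4q_Y − q_Z = 0, so q_Y = 36 − 0.25q_Z.
By the same steps for Z: q_Z = 35.5 − 0.25q_Y.
Substituting the second reaction function into the first: q_Y = 36 − 0.25(35.5 − 0.25q_Y), which gives 0.9375q_Y = 27.125 ⇒ q_Y = 434/15.
Then q_Z = 35.5 − 0.25·(434/15) = 424/15.
Equilibrium price: P = 199 − 57.2 = 141.8.

141.8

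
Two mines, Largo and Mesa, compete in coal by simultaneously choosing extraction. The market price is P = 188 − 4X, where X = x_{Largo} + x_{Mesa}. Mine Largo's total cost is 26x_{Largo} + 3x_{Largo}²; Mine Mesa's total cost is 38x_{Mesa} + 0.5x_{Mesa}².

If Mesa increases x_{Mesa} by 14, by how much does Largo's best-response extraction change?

-4

Mine Largo's profit: π = x_{Largo}(188 − 4(x_{Largo} + x_{Mesa})) − 26x_{Largo} − 3x_{Largo}².
∂π/∂x_{Largo} = 162 − 14x_{Largo} − 4x_{Mesa} = 0, so x_{Largo} = 81/7 − (2/7)x_{Mesa}.
The reaction-function slope is −2/7, so a 14-unit rise in x_{Mesa} moves x_{Largo} by −2/7 × 14 = −4. Largo's best response falls — the actions are strategic substitutes.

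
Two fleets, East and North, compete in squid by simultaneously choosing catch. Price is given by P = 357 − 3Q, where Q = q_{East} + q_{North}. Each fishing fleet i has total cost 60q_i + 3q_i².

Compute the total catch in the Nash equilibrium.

Fishing fleet East's profit: π = q_{East}(357 − 3(q_{East} + q_{North})) − 60q_{East} − 3q_{East}².
∂π/∂q_{East} = 297 − 12q_{East} − 3q_{North} = 0, so q_{East} = 24.75 − 0.25q_{North}.
Setting q_{East} = q_{North} in the reaction function: q_{East} = 24.75 − 0.25q_{East}, so q_{East} = 24.75 / 1.25 = 19.8.
Total catch: 19.8 + 19.8 = 39.6.

39.6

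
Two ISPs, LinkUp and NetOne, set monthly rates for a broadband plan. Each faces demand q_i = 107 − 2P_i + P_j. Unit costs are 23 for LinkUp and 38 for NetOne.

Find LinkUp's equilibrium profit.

1800

LinkUp's profit: π = (P_{LinkUp} − 23)(107 − 2P_{LinkUp} + P_{NetOne}).
∂π/∂P_{LinkUp} = 153 − 4P_{LinkUp} + P_{NetOne} = 0 ⇒ P_{LinkUp} = 38.25 + 0.25P_{NetOne}.
Similarly P_{NetOne} = 45.75 + 0.25P_{LinkUp}.
Substituting the second reaction function into the first: P_{LinkUp} = 38.25 + 0.25(45.75 + 0.25P_{LinkUp}), which gives 0.9375P_{LinkUp} = 49.6875 ⇒ P_{LinkUp} = 53.
Then P_{NetOne} = 45.75 + 0.25·53 = 59.
q_{LinkUp} = 107 − 2·53 + 59 = 60.
Profit = (53 − 23)·60 = 1800.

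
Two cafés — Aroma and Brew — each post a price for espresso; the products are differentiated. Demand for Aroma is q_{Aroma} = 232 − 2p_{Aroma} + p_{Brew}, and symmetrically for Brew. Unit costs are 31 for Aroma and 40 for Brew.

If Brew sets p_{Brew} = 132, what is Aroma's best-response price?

106.5

Aroma's profit: π = (p_{Aroma} − 31)(232 − 2p_{Aroma} + p_{Brew}).
∂π/∂p_{Aroma} = 294 − 4p_{Aroma} + p_{Brew} = 0 ⇒ p_{Aroma} = 73.5 + 0.25p_{Brew}.
At p_{Brew} = 132: p_{Aroma} = 73.5 + 0.25·132 = 106.5.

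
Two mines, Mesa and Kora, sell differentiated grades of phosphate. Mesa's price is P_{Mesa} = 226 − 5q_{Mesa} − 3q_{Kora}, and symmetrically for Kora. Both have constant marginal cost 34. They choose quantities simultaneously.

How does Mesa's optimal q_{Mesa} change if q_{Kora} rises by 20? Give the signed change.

Mine Mesa's profit: π = q_{Mesa}(226 − 5q_{Mesa} − 3q_{Kora}) − 34q_{Mesa}.
∂π/∂q_{Mesa} = 192 − 10q_{Mesa} − 3q_{Kora} = 0 ⇒ q_{Mesa} = 19.2 − 0.3q_{Kora}.
The reaction-function slope is −0.3, so a 20-unit rise in q_{Kora} moves q_{Mesa} by −0.3 × 20 = −6. Mesa's best response falls — the actions are strategic substitutes.

-6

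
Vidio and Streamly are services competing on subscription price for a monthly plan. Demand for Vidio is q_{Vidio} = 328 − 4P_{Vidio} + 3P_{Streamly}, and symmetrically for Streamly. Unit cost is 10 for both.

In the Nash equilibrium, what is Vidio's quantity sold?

Vidio's profit: π = (P_{Vidio} − 10)(328 − 4P_{Vidio} + 3P_{Streamly}).
∂π/∂P_{Vidio} = 368 − 8P_{Vidio} + 3P_{Streamly} = 0 ⇒ P_{Vidio} = 46 + 0.375P_{Streamly}.
Setting P_{Vidio} = P_{Streamly} in the reaction function: P_{Vidio} = 46 + 0.375P_{Vidio}, so P_{Vidio} = 46 / 0.625 = 73.6.
q_{Vidio} = 328 − 4·73.6 + 3·73.6 = 254.4.

254.4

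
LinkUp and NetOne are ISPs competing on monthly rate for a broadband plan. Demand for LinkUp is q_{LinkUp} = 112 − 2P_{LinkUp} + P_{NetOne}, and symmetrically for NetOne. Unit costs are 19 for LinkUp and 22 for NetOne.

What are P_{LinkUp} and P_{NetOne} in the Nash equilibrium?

LinkUp's profit: π = (P_{LinkUp} − 19)(112 − 2P_{LinkUp} + P_{NetOne}).
∂π/∂P_{LinkUp} = 150 − 4P_{LinkUp} + P_{NetOne} = 0 ⇒ P_{LinkUp} = 37.5 + 0.25P_{NetOne}.
Similarly P_{NetOne} = 39 + 0.25P_{LinkUp}.
Substituting the second reaction function into the first: P_{LinkUp} = 37.5 + 0.25(39 + 0.25P_{LinkUp}), which gives 0.9375P_{LinkUp} = 47.25 ⇒ P_{LinkUp} = 50.4.
Then P_{NetOne} = 39 + 0.25·50.4 = 51.6.

50.4, 51.6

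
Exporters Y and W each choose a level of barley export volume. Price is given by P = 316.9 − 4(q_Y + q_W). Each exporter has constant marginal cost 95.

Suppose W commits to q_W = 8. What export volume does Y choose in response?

Exporter Y's profit: π = q_Y(316.9 − 4(q_Y + q_W)) − 95q_Y.
∂π/∂q_Y = 221.9 − 8q_Y − 4q_W = 0, so q_Y = 27.7375 − 0.5q_W.
At q_W = 8: q_Y = 27.7375 − 0.5·8 = 23.7375.

23.7375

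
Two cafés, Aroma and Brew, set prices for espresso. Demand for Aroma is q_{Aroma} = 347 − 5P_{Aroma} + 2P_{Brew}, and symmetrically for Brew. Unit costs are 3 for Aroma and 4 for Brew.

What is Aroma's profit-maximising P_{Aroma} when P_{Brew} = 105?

Aroma's profit: π = (P_{Aroma} − 3)(347 − 5P_{Aroma} + 2P_{Brew}).
∂π/∂P_{Aroma} = 362 − 10P_{Aroma} + 2P_{Brew} = 0 ⇒ P_{Aroma} = 36.2 + 0.2P_{Brew}.
At P_{Brew} = 105: P_{Aroma} = 36.2 + 0.2·105 = 57.2.

57.2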